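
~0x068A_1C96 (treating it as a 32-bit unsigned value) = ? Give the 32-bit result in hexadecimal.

Each hex digit d becomes F−d:
  0→F, 6→9, 8→7, A→5, 1→E, C→3, 9→6, 6→9

0xF975E369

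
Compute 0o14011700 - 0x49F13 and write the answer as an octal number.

0x49F13 = 0o1117423 in octal.
Subtract column by column in base 8:
  0-3 → 5 (borrow)
  0-2-1 → 5 (borrow)
  7-4-1 → 2
  1-7 → 2 (borrow)
  1-1-1 → 7 (borrow)
  0-1-1 → 6 (borrow)
  4-1-1 → 2
  1-0 → 1

0o12672255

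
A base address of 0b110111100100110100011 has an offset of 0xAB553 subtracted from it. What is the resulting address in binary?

0xAB553 = 0b10101011010101010011 in binary.
Subtract column by column in base 2:
  1-1 → 0
  1-1 → 0
  0-0 → 0
  0-0 → 0
  0-1 → 1 (borrow)
  1-0-1 → 0
  0-1 → 1 (borrow)
  1-0-1 → 0
  1-1 → 0
  0-0 → 0
  0-1 → 1 (borrow)
  1-0-1 → 0
  0-1 → 1 (borrow)
  0-1-1 → 0 (borrow)
  1-0-1 → 0
  1-1 → 0
  1-0 → 1
  1-1 → 0
  0-0 → 0
  1-1 → 0
  1-0 → 1

0b100010001010001010000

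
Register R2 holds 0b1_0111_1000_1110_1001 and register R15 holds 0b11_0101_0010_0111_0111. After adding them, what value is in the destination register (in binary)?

Add column by column in base 2, right to left:
  1+1 = 0 carry 1
  0+1+1 = 0 carry 1
  0+1+1 = 0 carry 1
  1+0+1 = 0 carry 1
  0+1+1 = 0 carry 1
  1+1+1 = 1 carry 1
  1+1+1 = 1 carry 1
  1+0+1 = 0 carry 1
  0+0+1 = 1
  0+1 = 1
  0+0 = 0
  1+0 = 1
  1+1 = 0 carry 1
  1+0+1 = 0 carry 1
  1+1+1 = 1 carry 1
  0+0+1 = 1
  1+1 = 0 carry 1
  0+1+1 = 0 carry 1
  final carry 1

0b1001100101101100000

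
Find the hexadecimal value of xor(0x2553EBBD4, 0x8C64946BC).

0xA9377FD68

XOR each hex digit independently (no carries):
  2^8=A, 5^C=9, 5^6=3, 3^4=7, E^9=7, B^4=F, B^6=D, D^B=6, 4^C=8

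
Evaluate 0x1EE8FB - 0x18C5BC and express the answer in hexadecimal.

0x6233F

Subtract column by column in base 16:
  B-C → F (borrow)
  F-B-1 → 3
  8-5 → 3
  E-C → 2
  E-8 → 6
  1-1 → 0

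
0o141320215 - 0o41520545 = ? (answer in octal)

0o77577450

Subtract column by column in base 8:
  5-5 → 0
  1-4 → 5 (borrow)
  2-5-1 → 4 (borrow)
  0-0-1 → 7 (borrow)
  2-2-1 → 7 (borrow)
  3-5-1 → 5 (borrow)
  1-1-1 → 7 (borrow)
  4-4-1 → 7 (borrow)
  1-0-1 → 0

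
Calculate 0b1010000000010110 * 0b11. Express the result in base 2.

0b11110000001000010

Multiply each base-2 digit by 3, carrying:
  0×3 = 0 → write 0
  1×3 = 3 → write 1 carry 1
  1×3+1 = 4 → write 0 carry 2
  0×3+2 = 2 → write 0 carry 1
  1×3+1 = 4 → write 0 carry 2
  0×3+2 = 2 → write 0 carry 1
  0×3+1 = 1 → write 1
  0×3 = 0 → write 0
  0×3 = 0 → write 0
  0×3 = 0 → write 0
  0×3 = 0 → write 0
  0×3 = 0 → write 0
  0×3 = 0 → write 0
  1×3 = 3 → write 1 carry 1
  0×3+1 = 1 → write 1
  1×3 = 3 → write 1 carry 1
  remaining carry: 1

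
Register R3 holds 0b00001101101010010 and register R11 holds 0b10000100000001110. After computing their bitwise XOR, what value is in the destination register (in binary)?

0b10001001101011100

XOR bit by bit (1 where the bits differ):
  00001101101010010
^ 10000100000001110
= 10001001101011100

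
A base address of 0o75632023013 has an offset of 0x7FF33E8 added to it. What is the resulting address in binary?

0b111110110011001110101100111110011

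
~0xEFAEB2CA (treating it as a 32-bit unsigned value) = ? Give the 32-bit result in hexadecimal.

0x10514D35

Each hex digit d becomes F−d:
  E→1, F→0, A→5, E→1, B→4, 2→D, C→3, A→5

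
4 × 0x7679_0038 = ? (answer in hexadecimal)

0x1d9e400e0

Multiply each base-16 digit by 4, carrying:
  8×4 = 32 → write 0 carry 2
  3×4+2 = 14 → write e
  0×4 = 0 → write 0
  0×4 = 0 → write 0
  9×4 = 36 → write 4 carry 2
  7×4+2 = 30 → write e carry 1
  6×4+1 = 25 → write 9 carry 1
  7×4+1 = 29 → write d carry 1
  remaining carry: 1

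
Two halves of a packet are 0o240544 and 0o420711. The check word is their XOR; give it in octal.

0o660255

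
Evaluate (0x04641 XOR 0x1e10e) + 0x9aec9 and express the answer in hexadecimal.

First 0x04641 XOR 0x1e10e = 0x1a74f.
Add column by column in base 16, right to left:
  f+9 = 8 carry 1
  4+c+1 = 1 carry 1
  7+e+1 = 6 carry 1
  a+a+1 = 5 carry 1
  1+9+1 = b

0xb5618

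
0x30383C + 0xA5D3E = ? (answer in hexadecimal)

Add column by column in base 16, right to left:
  C+E = A carry 1
  3+3+1 = 7
  8+D = 5 carry 1
  3+5+1 = 9
  0+A = A
  3+0 = 3

0x3A957A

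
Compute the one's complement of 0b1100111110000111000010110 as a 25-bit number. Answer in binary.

0b0011000001111000111101001

Invert each bit: 1100111110000111000010110 → 0011000001111000111101001.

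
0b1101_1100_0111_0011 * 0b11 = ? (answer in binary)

0b101001010101011001

Multiply each base-2 digit by 3, carrying:
  1×3 = 3 → write 1 carry 1
  1×3+1 = 4 → write 0 carry 2
  0×3+2 = 2 → write 0 carry 1
  0×3+1 = 1 → write 1
  1×3 = 3 → write 1 carry 1
  1×3+1 = 4 → write 0 carry 2
  1×3+2 = 5 → write 1 carry 2
  0×3+2 = 2 → write 0 carry 1
  0×3+1 = 1 → write 1
  0×3 = 0 → write 0
  1×3 = 3 → write 1 carry 1
  1×3+1 = 4 → write 0 carry 2
  1×3+2 = 5 → write 1 carry 2
  0×3+2 = 2 → write 0 carry 1
  1×3+1 = 4 → write 0 carry 2
  1×3+2 = 5 → write 1 carry 2
  remaining carry: 10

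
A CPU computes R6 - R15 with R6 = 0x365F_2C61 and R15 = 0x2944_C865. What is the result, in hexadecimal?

0xD1A63FC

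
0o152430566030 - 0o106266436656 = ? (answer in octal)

0o44142127152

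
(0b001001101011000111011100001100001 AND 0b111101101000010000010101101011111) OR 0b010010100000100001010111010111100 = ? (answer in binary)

0b001001101011000111011100001100001 AND 0b111101101000010000010101101011111 = 0b001001101000000000010100001000001.
Then OR with 0b010010100000100001010111010111100.

0b11011101000100001010111011111101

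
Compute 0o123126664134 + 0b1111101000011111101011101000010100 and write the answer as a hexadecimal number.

0o123126664134 = 0x2995B685C in hexadecimal.
0b1111101000011111101011101000010100 = 0x3E87EBA14 in hexadecimal.
Add column by column in base 16, right to left:
  C+4 = 0 carry 1
  5+1+1 = 7
  8+A = 2 carry 1
  6+B+1 = 2 carry 1
  B+E+1 = A carry 1
  5+7+1 = D
  9+8 = 1 carry 1
  9+E+1 = 8 carry 1
  2+3+1 = 6

0x681DA2270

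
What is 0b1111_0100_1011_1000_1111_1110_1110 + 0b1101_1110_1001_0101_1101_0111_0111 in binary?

Add column by column in base 2, right to left:
  0+1 = 1
  1+1 = 0 carry 1
  1+1+1 = 1 carry 1
  1+0+1 = 0 carry 1
  0+1+1 = 0 carry 1
  1+1+1 = 1 carry 1
  1+1+1 = 1 carry 1
  1+0+1 = 0 carry 1
  1+1+1 = 1 carry 1
  1+0+1 = 0 carry 1
  1+1+1 = 1 carry 1
  1+1+1 = 1 carry 1
  0+1+1 = 0 carry 1
  0+0+1 = 1
  0+1 = 1
  1+0 = 1
  1+1 = 0 carry 1
  1+0+1 = 0 carry 1
  0+0+1 = 1
  1+1 = 0 carry 1
  0+0+1 = 1
  0+1 = 1
  1+1 = 0 carry 1
  0+1+1 = 0 carry 1
  1+1+1 = 1 carry 1
  1+0+1 = 0 carry 1
  1+1+1 = 1 carry 1
  1+1+1 = 1 carry 1
  final carry 1

0b11101001101001110110101100101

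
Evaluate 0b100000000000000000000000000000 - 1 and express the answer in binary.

0b11111111111111111111111111111

The trailing 29 digits are 0, so subtracting 1 borrows through: they become 1 and the next digit up decrements.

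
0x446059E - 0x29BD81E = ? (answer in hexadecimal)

0x1AA2D80

Subtract column by column in base 16:
  E-E → 0
  9-1 → 8
  5-8 → D (borrow)
  0-D-1 → 2 (borrow)
  6-B-1 → A (borrow)
  4-9-1 → A (borrow)
  4-2-1 → 1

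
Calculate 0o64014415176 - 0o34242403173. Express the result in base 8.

Subtract column by column in base 8:
  6-3 → 3
  7-7 → 0
  1-1 → 0
  5-3 → 2
  1-0 → 1
  4-4 → 0
  4-2 → 2
  1-4 → 5 (borrow)
  0-2-1 → 5 (borrow)
  4-4-1 → 7 (borrow)
  6-3-1 → 2

0o27552012003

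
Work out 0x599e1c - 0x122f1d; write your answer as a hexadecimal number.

0x476eff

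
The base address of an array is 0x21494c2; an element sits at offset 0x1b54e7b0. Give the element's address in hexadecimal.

Add column by column in base 16, right to left:
  2+0 = 2
  c+b = 7 carry 1
  4+7+1 = c
  9+e = 7 carry 1
  4+4+1 = 9
  1+5 = 6
  2+b = d
  0+1 = 1

0x1d697c72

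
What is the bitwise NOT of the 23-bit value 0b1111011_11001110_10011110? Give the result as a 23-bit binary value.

0b00001000011000101100001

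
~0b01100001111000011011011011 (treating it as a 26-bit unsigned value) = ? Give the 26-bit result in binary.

0b10011110000111100100100100

Invert each bit: 01100001111000011011011011 → 10011110000111100100100100.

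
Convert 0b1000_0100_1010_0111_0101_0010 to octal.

Group the bits in threes: 100 001 001 010 011 101 010 010 → 41123522.

0o41123522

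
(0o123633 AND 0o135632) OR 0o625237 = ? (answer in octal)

0o725637

0o123633 AND 0o135632 = 0o121632.
Then OR with 0o625237.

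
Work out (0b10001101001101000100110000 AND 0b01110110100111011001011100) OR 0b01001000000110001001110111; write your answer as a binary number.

0b1001100000111001001110111

0b10001101001101000100110000 AND 0b01110110100111011001011100 = 0b00000100000101000000010000.
Then OR with 0b01001000000110001001110111.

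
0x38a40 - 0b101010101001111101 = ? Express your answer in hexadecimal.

0xdfc3

0b101010101001111101 = 0x2aa7d in hexadecimal.
Subtract column by column in base 16:
  0-d → 3 (borrow)
  4-7-1 → c (borrow)
  a-a-1 → f (borrow)
  8-a-1 → d (borrow)
  3-2-1 → 0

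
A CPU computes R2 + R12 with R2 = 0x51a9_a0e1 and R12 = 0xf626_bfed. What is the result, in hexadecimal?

Add column by column in base 16, right to left:
  1+d = e
  e+e = c carry 1
  0+f+1 = 0 carry 1
  a+b+1 = 6 carry 1
  9+6+1 = 0 carry 1
  a+2+1 = d
  1+6 = 7
  5+f = 4 carry 1
  final carry 1

0x147d060ce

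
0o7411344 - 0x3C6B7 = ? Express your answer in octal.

0o6446055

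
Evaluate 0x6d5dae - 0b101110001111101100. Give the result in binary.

0b11010100111100111000010

0x6d5dae = 0b11011010101110110101110 in binary.
Subtract column by column in base 2:
  0-0 → 0
  1-0 → 1
  1-1 → 0
  1-1 → 0
  0-0 → 0
  1-1 → 0
  0-1 → 1 (borrow)
  1-1-1 → 1 (borrow)
  1-1-1 → 1 (borrow)
  0-1-1 → 0 (borrow)
  1-0-1 → 0
  1-0 → 1
  1-0 → 1
  0-1 → 1 (borrow)
  1-1-1 → 1 (borrow)
  0-1-1 → 0 (borrow)
  1-0-1 → 0
  0-1 → 1 (borrow)
  1-0-1 → 0
  1-0 → 1
  0-0 → 0
  1-0 → 1
  1-0 → 1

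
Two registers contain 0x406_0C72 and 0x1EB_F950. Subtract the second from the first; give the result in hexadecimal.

Subtract column by column in base 16:
  2-0 → 2
  7-5 → 2
  C-9 → 3
  0-F → 1 (borrow)
  6-B-1 → A (borrow)
  0-E-1 → 1 (borrow)
  4-1-1 → 2

0x21A1322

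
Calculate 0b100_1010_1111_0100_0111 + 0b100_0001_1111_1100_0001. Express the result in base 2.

0b10001100111100001000

Add column by column in base 2, right to left:
  1+1 = 0 carry 1
  1+0+1 = 0 carry 1
  1+0+1 = 0 carry 1
  0+0+1 = 1
  0+0 = 0
  0+0 = 0
  1+1 = 0 carry 1
  0+1+1 = 0 carry 1
  1+1+1 = 1 carry 1
  1+1+1 = 1 carry 1
  1+1+1 = 1 carry 1
  1+1+1 = 1 carry 1
  0+1+1 = 0 carry 1
  1+0+1 = 0 carry 1
  0+0+1 = 1
  1+0 = 1
  0+0 = 0
  0+0 = 0
  1+1 = 0 carry 1
  final carry 1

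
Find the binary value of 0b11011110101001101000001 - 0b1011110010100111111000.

Subtract column by column in base 2:
  1-0 → 1
  0-0 → 0
  0-0 → 0
  0-1 → 1 (borrow)
  0-1-1 → 0 (borrow)
  0-1-1 → 0 (borrow)
  1-1-1 → 1 (borrow)
  0-1-1 → 0 (borrow)
  1-1-1 → 1 (borrow)
  1-0-1 → 0
  0-0 → 0
  0-1 → 1 (borrow)
  1-0-1 → 0
  0-1 → 1 (borrow)
  1-0-1 → 0
  0-0 → 0
  1-1 → 0
  1-1 → 0
  1-1 → 0
  1-1 → 0
  0-0 → 0
  1-1 → 0
  1-0 → 1

0b10000000010100101001001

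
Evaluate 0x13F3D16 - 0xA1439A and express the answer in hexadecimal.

0x9DF97C

Subtract column by column in base 16:
  6-A → C (borrow)
  1-9-1 → 7 (borrow)
  D-3-1 → 9
  3-4 → F (borrow)
  F-1-1 → D
  3-A → 9 (borrow)
  1-0-1 → 0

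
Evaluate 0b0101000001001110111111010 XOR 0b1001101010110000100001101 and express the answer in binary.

0b1100101011111110011110111

XOR bit by bit (1 where the bits differ):
  0101000001001110111111010
^ 1001101010110000100001101
= 1100101011111110011110111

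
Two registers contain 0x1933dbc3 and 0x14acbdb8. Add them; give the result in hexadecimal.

Add column by column in base 16, right to left:
  3+8 = b
  c+b = 7 carry 1
  b+d+1 = 9 carry 1
  d+b+1 = 9 carry 1
  3+c+1 = 0 carry 1
  3+a+1 = e
  9+4 = d
  1+1 = 2

0x2de0997b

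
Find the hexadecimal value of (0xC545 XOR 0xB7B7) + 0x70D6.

First 0xC545 XOR 0xB7B7 = 0x72F2.
Add column by column in base 16, right to left:
  2+6 = 8
  F+D = C carry 1
  2+0+1 = 3
  7+7 = E

0xE3C8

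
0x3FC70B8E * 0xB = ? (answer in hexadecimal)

0x2BD8D7F1A

Multiply each base-16 digit by 11, carrying:
  E×11 = 154 → write A carry 9
  8×11+9 = 97 → write 1 carry 6
  B×11+6 = 127 → write F carry 7
  0×11+7 = 7 → write 7
  7×11 = 77 → write D carry 4
  C×11+4 = 136 → write 8 carry 8
  F×11+8 = 173 → write D carry 10
  3×11+10 = 43 → write B carry 2
  remaining carry: 2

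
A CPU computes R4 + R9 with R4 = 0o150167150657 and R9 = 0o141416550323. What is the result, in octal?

0o311605721202

Add column by column in base 8, right to left:
  7+3 = 2 carry 1
  5+2+1 = 0 carry 1
  6+3+1 = 2 carry 1
  0+0+1 = 1
  5+5 = 2 carry 1
  1+5+1 = 7
  7+6 = 5 carry 1
  6+1+1 = 0 carry 1
  1+4+1 = 6
  0+1 = 1
  5+4 = 1 carry 1
  1+1+1 = 3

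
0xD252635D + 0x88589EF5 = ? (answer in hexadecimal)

Add column by column in base 16, right to left:
  D+5 = 2 carry 1
  5+F+1 = 5 carry 1
  3+E+1 = 2 carry 1
  6+9+1 = 0 carry 1
  2+8+1 = B
  5+5 = A
  2+8 = A
  D+8 = 5 carry 1
  final carry 1

0x15AAB0252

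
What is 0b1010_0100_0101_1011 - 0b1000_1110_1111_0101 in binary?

Subtract column by column in base 2:
  1-1 → 0
  1-0 → 1
  0-1 → 1 (borrow)
  1-0-1 → 0
  1-1 → 0
  0-1 → 1 (borrow)
  1-1-1 → 1 (borrow)
  0-1-1 → 0 (borrow)
  0-0-1 → 1 (borrow)
  0-1-1 → 0 (borrow)
  1-1-1 → 1 (borrow)
  0-1-1 → 0 (borrow)
  0-0-1 → 1 (borrow)
  1-0-1 → 0
  0-0 → 0
  1-1 → 0

0b1010101100110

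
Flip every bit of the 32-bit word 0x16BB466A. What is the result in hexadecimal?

Each hex digit d becomes F−d:
  1→E, 6→9, B→4, B→4, 4→B, 6→9, 6→9, A→5

0xE944B995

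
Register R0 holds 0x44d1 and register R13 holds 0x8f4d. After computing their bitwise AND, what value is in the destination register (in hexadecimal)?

AND each hex digit independently (no carries):
  4&8=0, 4&f=4, d&4=4, 1&d=1

0x0441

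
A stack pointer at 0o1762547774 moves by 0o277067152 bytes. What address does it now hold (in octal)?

0o2261637146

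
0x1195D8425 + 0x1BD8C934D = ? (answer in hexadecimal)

0x2D6EA1772

Add column by column in base 16, right to left:
  5+D = 2 carry 1
  2+4+1 = 7
  4+3 = 7
  8+9 = 1 carry 1
  D+C+1 = A carry 1
  5+8+1 = E
  9+D = 6 carry 1
  1+B+1 = D
  1+1 = 2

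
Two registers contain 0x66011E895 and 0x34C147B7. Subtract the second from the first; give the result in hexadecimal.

0x62B50A0DE

Subtract column by column in base 16:
  5-7 → E (borrow)
  9-B-1 → D (borrow)
  8-7-1 → 0
  E-4 → A
  1-1 → 0
  1-C → 5 (borrow)
  0-4-1 → B (borrow)
  6-3-1 → 2
  6-0 → 6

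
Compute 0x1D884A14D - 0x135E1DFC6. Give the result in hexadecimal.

0xA2A2C187

Subtract column by column in base 16:
  D-6 → 7
  4-C → 8 (borrow)
  1-F-1 → 1 (borrow)
  A-D-1 → C (borrow)
  4-1-1 → 2
  8-E → A (borrow)
  8-5-1 → 2
  D-3 → A
  1-1 → 0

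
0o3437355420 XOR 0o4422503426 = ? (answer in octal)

XOR each oct digit independently (no carries):
  3^4=7, 4^4=0, 3^2=1, 7^2=5, 3^5=6, 5^0=5, 5^3=6, 4^4=0, 2^2=0, 0^6=6

0o7015656006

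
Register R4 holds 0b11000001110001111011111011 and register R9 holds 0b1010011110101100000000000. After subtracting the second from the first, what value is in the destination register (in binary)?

Subtract column by column in base 2:
  1-0 → 1
  1-0 → 1
  0-0 → 0
  1-0 → 1
  1-0 → 1
  1-0 → 1
  1-0 → 1
  1-0 → 1
  0-0 → 0
  1-0 → 1
  1-0 → 1
  1-1 → 0
  1-1 → 0
  0-0 → 0
  0-1 → 1 (borrow)
  0-0-1 → 1 (borrow)
  1-1-1 → 1 (borrow)
  1-1-1 → 1 (borrow)
  1-1-1 → 1 (borrow)
  0-1-1 → 0 (borrow)
  0-0-1 → 1 (borrow)
  0-0-1 → 1 (borrow)
  0-1-1 → 0 (borrow)
  0-0-1 → 1 (borrow)
  1-1-1 → 1 (borrow)
  1-0-1 → 0

0b1101101111100011011111011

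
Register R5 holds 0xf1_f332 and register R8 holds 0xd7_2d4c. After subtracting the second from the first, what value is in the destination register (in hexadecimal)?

0x1ac5e6

Subtract column by column in base 16:
  2-c → 6 (borrow)
  3-4-1 → e (borrow)
  3-d-1 → 5 (borrow)
  f-2-1 → c
  1-7 → a (borrow)
  f-d-1 → 1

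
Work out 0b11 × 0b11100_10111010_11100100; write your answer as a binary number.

0b10101100011000010101100

Multiply each base-2 digit by 3, carrying:
  0×3 = 0 → write 0
  0×3 = 0 → write 0
  1×3 = 3 → write 1 carry 1
  0×3+1 = 1 → write 1
  0×3 = 0 → write 0
  1×3 = 3 → write 1 carry 1
  1×3+1 = 4 → write 0 carry 2
  1×3+2 = 5 → write 1 carry 2
  0×3+2 = 2 → write 0 carry 1
  1×3+1 = 4 → write 0 carry 2
  0×3+2 = 2 → write 0 carry 1
  1×3+1 = 4 → write 0 carry 2
  1×3+2 = 5 → write 1 carry 2
  1×3+2 = 5 → write 1 carry 2
  0×3+2 = 2 → write 0 carry 1
  1×3+1 = 4 → write 0 carry 2
  0×3+2 = 2 → write 0 carry 1
  0×3+1 = 1 → write 1
  1×3 = 3 → write 1 carry 1
  1×3+1 = 4 → write 0 carry 2
  1×3+2 = 5 → write 1 carry 2
  remaining carry: 10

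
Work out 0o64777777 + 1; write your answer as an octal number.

0o65000000

The trailing 6 digits are 7 (max in base 8), so adding 1 cascades: they roll to 0 and the next digit up increments.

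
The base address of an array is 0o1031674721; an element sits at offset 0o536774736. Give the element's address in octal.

Add column by column in base 8, right to left:
  1+6 = 7
  2+3 = 5
  7+7 = 6 carry 1
  4+4+1 = 1 carry 1
  7+7+1 = 7 carry 1
  6+7+1 = 6 carry 1
  1+6+1 = 0 carry 1
  3+3+1 = 7
  0+5 = 5
  1+0 = 1

0o1570671657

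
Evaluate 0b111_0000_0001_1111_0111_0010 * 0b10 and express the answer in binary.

Multiply each base-2 digit by 2, carrying:
  0×2 = 0 → write 0
  1×2 = 2 → write 0 carry 1
  0×2+1 = 1 → write 1
  0×2 = 0 → write 0
  1×2 = 2 → write 0 carry 1
  1×2+1 = 3 → write 1 carry 1
  1×2+1 = 3 → write 1 carry 1
  0×2+1 = 1 → write 1
  1×2 = 2 → write 0 carry 1
  1×2+1 = 3 → write 1 carry 1
  1×2+1 = 3 → write 1 carry 1
  1×2+1 = 3 → write 1 carry 1
  1×2+1 = 3 → write 1 carry 1
  0×2+1 = 1 → write 1
  0×2 = 0 → write 0
  0×2 = 0 → write 0
  0×2 = 0 → write 0
  0×2 = 0 → write 0
  0×2 = 0 → write 0
  0×2 = 0 → write 0
  1×2 = 2 → write 0 carry 1
  1×2+1 = 3 → write 1 carry 1
  1×2+1 = 3 → write 1 carry 1
  remaining carry: 1

0b111000000011111011100100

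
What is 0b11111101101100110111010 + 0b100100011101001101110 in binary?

Add column by column in base 2, right to left:
  0+0 = 0
  1+1 = 0 carry 1
  0+1+1 = 0 carry 1
  1+1+1 = 1 carry 1
  1+0+1 = 0 carry 1
  1+1+1 = 1 carry 1
  0+1+1 = 0 carry 1
  1+0+1 = 0 carry 1
  1+0+1 = 0 carry 1
  0+1+1 = 0 carry 1
  0+0+1 = 1
  1+1 = 0 carry 1
  1+1+1 = 1 carry 1
  0+1+1 = 0 carry 1
  1+0+1 = 0 carry 1
  1+0+1 = 0 carry 1
  0+0+1 = 1
  1+1 = 0 carry 1
  1+0+1 = 0 carry 1
  1+0+1 = 0 carry 1
  1+1+1 = 1 carry 1
  1+0+1 = 0 carry 1
  1+0+1 = 0 carry 1
  final carry 1

0b100100010001010000101000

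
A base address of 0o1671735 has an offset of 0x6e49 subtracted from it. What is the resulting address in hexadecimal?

0x70594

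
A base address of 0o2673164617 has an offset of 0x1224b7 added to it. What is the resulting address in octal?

0o2677607106

0x1224b7 = 0o4422267 in octal.
Add column by column in base 8, right to left:
  7+7 = 6 carry 1
  1+6+1 = 0 carry 1
  6+2+1 = 1 carry 1
  4+2+1 = 7
  6+2 = 0 carry 1
  1+4+1 = 6
  3+4 = 7
  7+0 = 7
  6+0 = 6
  2+0 = 2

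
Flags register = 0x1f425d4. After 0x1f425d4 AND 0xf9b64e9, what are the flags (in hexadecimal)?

0x19024c0

AND each hex digit independently (no carries):
  1&f=1, f&9=9, 4&b=0, 2&6=2, 5&4=4, d&e=c, 4&9=0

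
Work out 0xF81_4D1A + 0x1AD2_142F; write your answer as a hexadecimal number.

Add column by column in base 16, right to left:
  A+F = 9 carry 1
  1+2+1 = 4
  D+4 = 1 carry 1
  4+1+1 = 6
  1+2 = 3
  8+D = 5 carry 1
  F+A+1 = A carry 1
  0+1+1 = 2

0x2A536149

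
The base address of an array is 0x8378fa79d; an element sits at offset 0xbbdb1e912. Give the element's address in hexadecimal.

0x13f54190af

Add column by column in base 16, right to left:
  d+2 = f
  9+1 = a
  7+9 = 0 carry 1
  a+e+1 = 9 carry 1
  f+1+1 = 1 carry 1
  8+b+1 = 4 carry 1
  7+d+1 = 5 carry 1
  3+b+1 = f
  8+b = 3 carry 1
  final carry 1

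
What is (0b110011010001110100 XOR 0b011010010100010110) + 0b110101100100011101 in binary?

0b1011110101001111111

First 0b110011010001110100 XOR 0b011010010100010110 = 0b101001000101100010.
Add column by column in base 2, right to left:
  0+1 = 1
  1+0 = 1
  0+1 = 1
  0+1 = 1
  0+1 = 1
  1+0 = 1
  1+0 = 1
  0+0 = 0
  1+1 = 0 carry 1
  0+0+1 = 1
  0+0 = 0
  0+1 = 1
  1+1 = 0 carry 1
  0+0+1 = 1
  0+1 = 1
  1+0 = 1
  0+1 = 1
  1+1 = 0 carry 1
  final carry 1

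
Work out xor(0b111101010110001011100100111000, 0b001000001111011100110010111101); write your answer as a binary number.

0b110101011001010111010110000101

XOR bit by bit (1 where the bits differ):
  111101010110001011100100111000
^ 001000001111011100110010111101
= 110101011001010111010110000101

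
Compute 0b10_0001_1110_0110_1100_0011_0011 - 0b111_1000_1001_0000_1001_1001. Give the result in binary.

Subtract column by column in base 2:
  1-1 → 0
  1-0 → 1
  0-0 → 0
  0-1 → 1 (borrow)
  1-1-1 → 1 (borrow)
  1-0-1 → 0
  0-0 → 0
  0-1 → 1 (borrow)
  0-0-1 → 1 (borrow)
  0-0-1 → 1 (borrow)
  1-0-1 → 0
  1-0 → 1
  0-1 → 1 (borrow)
  1-0-1 → 0
  1-0 → 1
  0-1 → 1 (borrow)
  0-0-1 → 1 (borrow)
  1-0-1 → 0
  1-0 → 1
  1-1 → 0
  1-1 → 0
  0-1 → 1 (borrow)
  0-1-1 → 0 (borrow)
  0-0-1 → 1 (borrow)
  0-0-1 → 1 (borrow)
  1-0-1 → 0

0b1101001011101101110011010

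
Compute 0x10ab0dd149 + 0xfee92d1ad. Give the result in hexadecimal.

0x2099a0a2f6

Add column by column in base 16, right to left:
  9+d = 6 carry 1
  4+a+1 = f
  1+1 = 2
  d+d = a carry 1
  d+2+1 = 0 carry 1
  0+9+1 = a
  b+e = 9 carry 1
  a+e+1 = 9 carry 1
  0+f+1 = 0 carry 1
  1+0+1 = 2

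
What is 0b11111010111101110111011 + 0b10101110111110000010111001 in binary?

Add column by column in base 2, right to left:
  1+1 = 0 carry 1
  1+0+1 = 0 carry 1
  0+0+1 = 1
  1+1 = 0 carry 1
  1+1+1 = 1 carry 1
  1+1+1 = 1 carry 1
  0+0+1 = 1
  1+1 = 0 carry 1
  1+0+1 = 0 carry 1
  1+0+1 = 0 carry 1
  0+0+1 = 1
  1+0 = 1
  1+0 = 1
  1+1 = 0 carry 1
  1+1+1 = 1 carry 1
  0+1+1 = 0 carry 1
  1+1+1 = 1 carry 1
  0+1+1 = 0 carry 1
  1+0+1 = 0 carry 1
  1+1+1 = 1 carry 1
  1+1+1 = 1 carry 1
  1+1+1 = 1 carry 1
  1+0+1 = 0 carry 1
  0+1+1 = 0 carry 1
  0+0+1 = 1
  0+1 = 1

0b11001110010101110001110100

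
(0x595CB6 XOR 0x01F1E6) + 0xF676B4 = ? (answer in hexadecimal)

First 0x595CB6 XOR 0x01F1E6 = 0x58AD50.
Add column by column in base 16, right to left:
  0+4 = 4
  5+B = 0 carry 1
  D+6+1 = 4 carry 1
  A+7+1 = 2 carry 1
  8+6+1 = F
  5+F = 4 carry 1
  final carry 1

0x14F2404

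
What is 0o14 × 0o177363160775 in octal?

0o2771546513734

Multiply each base-8 digit by 12, carrying:
  5×12 = 60 → write 4 carry 7
  7×12+7 = 91 → write 3 carry 11
  7×12+11 = 95 → write 7 carry 11
  0×12+11 = 11 → write 3 carry 1
  6×12+1 = 73 → write 1 carry 9
  1×12+9 = 21 → write 5 carry 2
  3×12+2 = 38 → write 6 carry 4
  6×12+4 = 76 → write 4 carry 9
  3×12+9 = 45 → write 5 carry 5
  7×12+5 = 89 → write 1 carry 11
  7×12+11 = 95 → write 7 carry 11
  1×12+11 = 23 → write 7 carry 2
  remaining carry: 2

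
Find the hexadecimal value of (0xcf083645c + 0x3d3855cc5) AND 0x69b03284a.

0x80000000

Add column by column in base 16, right to left:
  c+5 = 1 carry 1
  5+c+1 = 2 carry 1
  4+c+1 = 1 carry 1
  6+5+1 = c
  3+5 = 8
  8+8 = 0 carry 1
  0+3+1 = 4
  f+d = c carry 1
  c+3+1 = 0 carry 1
  final carry 1
Sum = 0x10c408c121; now AND with 0x69b03284a:
  1&0=0, 0&6=0, c&9=8, 4&b=0, 0&0=0, 8&3=0, c&2=0, 1&8=0, 2&4=0, 1&a=0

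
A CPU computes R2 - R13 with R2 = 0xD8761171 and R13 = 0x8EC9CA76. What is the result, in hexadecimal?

0x49AC46FB

Subtract column by column in base 16:
  1-6 → B (borrow)
  7-7-1 → F (borrow)
  1-A-1 → 6 (borrow)
  1-C-1 → 4 (borrow)
  6-9-1 → C (borrow)
  7-C-1 → A (borrow)
  8-E-1 → 9 (borrow)
  D-8-1 → 4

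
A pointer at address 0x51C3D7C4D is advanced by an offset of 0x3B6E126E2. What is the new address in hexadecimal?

Add column by column in base 16, right to left:
  D+2 = F
  4+E = 2 carry 1
  C+6+1 = 3 carry 1
  7+2+1 = A
  D+1 = E
  3+E = 1 carry 1
  C+6+1 = 3 carry 1
  1+B+1 = D
  5+3 = 8

0x8D31EA32F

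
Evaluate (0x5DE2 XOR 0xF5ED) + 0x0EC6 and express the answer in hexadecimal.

0xB6D5

First 0x5DE2 XOR 0xF5ED = 0xA80F.
Add column by column in base 16, right to left:
  F+6 = 5 carry 1
  0+C+1 = D
  8+E = 6 carry 1
  A+0+1 = B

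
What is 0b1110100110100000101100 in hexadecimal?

0x3A682C

Group the bits into nibbles: 0011 1010 0110 1000 0010 1100 → 3A682C.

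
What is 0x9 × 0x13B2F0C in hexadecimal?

0xB14A76C

Multiply each base-16 digit by 9, carrying:
  C×9 = 108 → write C carry 6
  0×9+6 = 6 → write 6
  F×9 = 135 → write 7 carry 8
  2×9+8 = 26 → write A carry 1
  B×9+1 = 100 → write 4 carry 6
  3×9+6 = 33 → write 1 carry 2
  1×9+2 = 11 → write B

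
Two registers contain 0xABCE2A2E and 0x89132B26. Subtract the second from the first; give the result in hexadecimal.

Subtract column by column in base 16:
  E-6 → 8
  2-2 → 0
  A-B → F (borrow)
  2-2-1 → F (borrow)
  E-3-1 → A
  C-1 → B
  B-9 → 2
  A-8 → 2

0x22BAFF08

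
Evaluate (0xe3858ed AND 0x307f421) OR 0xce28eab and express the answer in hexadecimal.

0xee2deab

0xe3858ed AND 0x307f421 = 0x2005021.
Then OR with 0xce28eab.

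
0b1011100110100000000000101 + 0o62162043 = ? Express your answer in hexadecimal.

0x23c2428

0b1011100110100000000000101 = 0x1734005 in hexadecimal.
0o62162043 = 0xc8e423 in hexadecimal.
Add column by column in base 16, right to left:
  5+3 = 8
  0+2 = 2
  0+4 = 4
  4+e = 2 carry 1
  3+8+1 = c
  7+c = 3 carry 1
  1+0+1 = 2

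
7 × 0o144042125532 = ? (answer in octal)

0o1274357127566

Multiply each base-8 digit by 7, carrying:
  2×7 = 14 → write 6 carry 1
  3×7+1 = 22 → write 6 carry 2
  5×7+2 = 37 → write 5 carry 4
  5×7+4 = 39 → write 7 carry 4
  2×7+4 = 18 → write 2 carry 2
  1×7+2 = 9 → write 1 carry 1
  2×7+1 = 15 → write 7 carry 1
  4×7+1 = 29 → write 5 carry 3
  0×7+3 = 3 → write 3
  4×7 = 28 → write 4 carry 3
  4×7+3 = 31 → write 7 carry 3
  1×7+3 = 10 → write 2 carry 1
  remaining carry: 1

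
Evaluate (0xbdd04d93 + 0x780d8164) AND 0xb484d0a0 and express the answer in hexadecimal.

0x3484c0a0

Add column by column in base 16, right to left:
  3+4 = 7
  9+6 = f
  d+1 = e
  4+8 = c
  0+d = d
  d+0 = d
  d+8 = 5 carry 1
  b+7+1 = 3 carry 1
  final carry 1
Sum = 0x135ddcef7; now AND with 0xb484d0a0:
  1&0=0, 3&b=3, 5&4=4, d&8=8, d&4=4, c&d=c, e&0=0, f&a=a, 7&0=0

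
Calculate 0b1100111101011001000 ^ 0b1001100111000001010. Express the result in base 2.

XOR bit by bit (1 where the bits differ):
  1100111101011001000
^ 1001100111000001010
= 0101011010011000010

0b0101011010011000010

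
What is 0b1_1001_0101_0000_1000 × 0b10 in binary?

0b110010101000010000

Multiply each base-2 digit by 2, carrying:
  0×2 = 0 → write 0
  0×2 = 0 → write 0
  0×2 = 0 → write 0
  1×2 = 2 → write 0 carry 1
  0×2+1 = 1 → write 1
  0×2 = 0 → write 0
  0×2 = 0 → write 0
  0×2 = 0 → write 0
  1×2 = 2 → write 0 carry 1
  0×2+1 = 1 → write 1
  1×2 = 2 → write 0 carry 1
  0×2+1 = 1 → write 1
  1×2 = 2 → write 0 carry 1
  0×2+1 = 1 → write 1
  0×2 = 0 → write 0
  1×2 = 2 → write 0 carry 1
  1×2+1 = 3 → write 1 carry 1
  remaining carry: 1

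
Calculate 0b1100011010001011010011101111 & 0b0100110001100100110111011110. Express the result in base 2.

0b0100010000000000010011001110

AND bit by bit (1 only where both bits are 1):
  1100011010001011010011101111
& 0100110001100100110111011110
= 0100010000000000010011001110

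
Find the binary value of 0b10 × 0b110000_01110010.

Multiply each base-2 digit by 2, carrying:
  0×2 = 0 → write 0
  1×2 = 2 → write 0 carry 1
  0×2+1 = 1 → write 1
  0×2 = 0 → write 0
  1×2 = 2 → write 0 carry 1
  1×2+1 = 3 → write 1 carry 1
  1×2+1 = 3 → write 1 carry 1
  0×2+1 = 1 → write 1
  0×2 = 0 → write 0
  0×2 = 0 → write 0
  0×2 = 0 → write 0
  0×2 = 0 → write 0
  1×2 = 2 → write 0 carry 1
  1×2+1 = 3 → write 1 carry 1
  remaining carry: 1

0b110000011100100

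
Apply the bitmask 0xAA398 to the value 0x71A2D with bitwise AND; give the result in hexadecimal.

AND each hex digit independently (no carries):
  7&A=2, 1&A=0, A&3=2, 2&9=0, D&8=8

0x20208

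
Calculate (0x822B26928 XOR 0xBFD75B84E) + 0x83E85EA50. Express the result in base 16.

0xC1E4DBBB6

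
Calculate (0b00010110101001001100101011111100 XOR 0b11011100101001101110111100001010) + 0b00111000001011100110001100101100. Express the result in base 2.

First 0b00010110101001001100101011111100 XOR 0b11011100101001101110111100001010 = 0b11001010000000100010010111110110.
Add column by column in base 2, right to left:
  0+0 = 0
  1+0 = 1
  1+1 = 0 carry 1
  0+1+1 = 0 carry 1
  1+0+1 = 0 carry 1
  1+1+1 = 1 carry 1
  1+0+1 = 0 carry 1
  1+0+1 = 0 carry 1
  1+1+1 = 1 carry 1
  0+1+1 = 0 carry 1
  1+0+1 = 0 carry 1
  0+0+1 = 1
  0+0 = 0
  1+1 = 0 carry 1
  0+1+1 = 0 carry 1
  0+0+1 = 1
  0+0 = 0
  1+1 = 0 carry 1
  0+1+1 = 0 carry 1
  0+1+1 = 0 carry 1
  0+0+1 = 1
  0+1 = 1
  0+0 = 0
  0+0 = 0
  0+0 = 0
  1+0 = 1
  0+0 = 0
  1+1 = 0 carry 1
  0+1+1 = 0 carry 1
  0+1+1 = 0 carry 1
  1+0+1 = 0 carry 1
  1+0+1 = 0 carry 1
  final carry 1

0b100000010001100001000100100100010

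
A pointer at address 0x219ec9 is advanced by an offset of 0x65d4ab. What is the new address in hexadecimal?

0x877374

Add column by column in base 16, right to left:
  9+b = 4 carry 1
  c+a+1 = 7 carry 1
  e+4+1 = 3 carry 1
  9+d+1 = 7 carry 1
  1+5+1 = 7
  2+6 = 8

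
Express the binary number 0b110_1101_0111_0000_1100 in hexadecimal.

0x6D70C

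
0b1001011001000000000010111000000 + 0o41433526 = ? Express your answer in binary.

0b1001011101001100011110100010110

0o41433526 = 0b100001100011011101010110 in binary.
Add column by column in base 2, right to left:
  0+0 = 0
  0+1 = 1
  0+1 = 1
  0+0 = 0
  0+1 = 1
  0+0 = 0
  1+1 = 0 carry 1
  1+0+1 = 0 carry 1
  1+1+1 = 1 carry 1
  0+1+1 = 0 carry 1
  1+1+1 = 1 carry 1
  0+0+1 = 1
  0+1 = 1
  0+1 = 1
  0+0 = 0
  0+0 = 0
  0+0 = 0
  0+1 = 1
  0+1 = 1
  0+0 = 0
  0+0 = 0
  1+0 = 1
  0+0 = 0
  0+1 = 1
  1+0 = 1
  1+0 = 1
  0+0 = 0
  1+0 = 1
  0+0 = 0
  0+0 = 0
  1+0 = 1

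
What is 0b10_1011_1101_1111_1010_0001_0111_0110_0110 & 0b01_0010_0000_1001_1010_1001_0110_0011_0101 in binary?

0b0000100000100110100001011000100100

AND bit by bit (1 only where both bits are 1):
  1010111101111110100001011101100110
& 0100100000100110101001011000110101
= 0000100000100110100001011000100100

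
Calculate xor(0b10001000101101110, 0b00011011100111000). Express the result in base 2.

XOR bit by bit (1 where the bits differ):
  10001000101101110
^ 00011011100111000
= 10010011001010110

0b10010011001010110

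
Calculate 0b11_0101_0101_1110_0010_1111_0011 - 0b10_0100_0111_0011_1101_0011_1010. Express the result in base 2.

0b1000011101010010110111001

Subtract column by column in base 2:
  1-0 → 1
  1-1 → 0
  0-0 → 0
  0-1 → 1 (borrow)
  1-1-1 → 1 (borrow)
  1-1-1 → 1 (borrow)
  1-0-1 → 0
  1-0 → 1
  0-1 → 1 (borrow)
  1-0-1 → 0
  0-1 → 1 (borrow)
  0-1-1 → 0 (borrow)
  0-1-1 → 0 (borrow)
  1-1-1 → 1 (borrow)
  1-0-1 → 0
  1-0 → 1
  1-1 → 0
  0-1 → 1 (borrow)
  1-1-1 → 1 (borrow)
  0-0-1 → 1 (borrow)
  1-0-1 → 0
  0-0 → 0
  1-1 → 0
  0-0 → 0
  1-0 → 1
  1-1 → 0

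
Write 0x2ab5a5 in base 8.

0o12532645

Expand each hex digit to 4 bits: 2=0010 a=1010 b=1011 5=0101 a=1010 5=0101.
Group the bits in threes: 001 010 101 011 010 110 100 101 → 12532645.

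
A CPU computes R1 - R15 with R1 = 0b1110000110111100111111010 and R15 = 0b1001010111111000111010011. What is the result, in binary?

Subtract column by column in base 2:
  0-1 → 1 (borrow)
  1-1-1 → 1 (borrow)
  0-0-1 → 1 (borrow)
  1-0-1 → 0
  1-1 → 0
  1-0 → 1
  1-1 → 0
  1-1 → 0
  1-1 → 0
  0-0 → 0
  0-0 → 0
  1-0 → 1
  1-1 → 0
  1-1 → 0
  1-1 → 0
  0-1 → 1 (borrow)
  1-1-1 → 1 (borrow)
  1-1-1 → 1 (borrow)
  0-0-1 → 1 (borrow)
  0-1-1 → 0 (borrow)
  0-0-1 → 1 (borrow)
  0-1-1 → 0 (borrow)
  1-0-1 → 0
  1-0 → 1
  1-1 → 0

0b100101111000100000100111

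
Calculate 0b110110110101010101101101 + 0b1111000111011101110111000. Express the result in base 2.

0b10101111110001000100100101

Add column by column in base 2, right to left:
  1+0 = 1
  0+0 = 0
  1+0 = 1
  1+1 = 0 carry 1
  0+1+1 = 0 carry 1
  1+1+1 = 1 carry 1
  1+0+1 = 0 carry 1
  0+1+1 = 0 carry 1
  1+1+1 = 1 carry 1
  0+1+1 = 0 carry 1
  1+0+1 = 0 carry 1
  0+1+1 = 0 carry 1
  1+1+1 = 1 carry 1
  0+1+1 = 0 carry 1
  1+0+1 = 0 carry 1
  0+1+1 = 0 carry 1
  1+1+1 = 1 carry 1
  1+1+1 = 1 carry 1
  0+0+1 = 1
  1+0 = 1
  1+0 = 1
  0+1 = 1
  1+1 = 0 carry 1
  1+1+1 = 1 carry 1
  0+1+1 = 0 carry 1
  final carry 1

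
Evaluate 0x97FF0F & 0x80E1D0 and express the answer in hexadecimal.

AND each hex digit independently (no carries):
  9&8=8, 7&0=0, F&E=E, F&1=1, 0&D=0, F&0=0

0x80E100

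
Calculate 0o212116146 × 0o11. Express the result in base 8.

Multiply each base-8 digit by 9, carrying:
  6×9 = 54 → write 6 carry 6
  4×9+6 = 42 → write 2 carry 5
  1×9+5 = 14 → write 6 carry 1
  6×9+1 = 55 → write 7 carry 6
  1×9+6 = 15 → write 7 carry 1
  1×9+1 = 10 → write 2 carry 1
  2×9+1 = 19 → write 3 carry 2
  1×9+2 = 11 → write 3 carry 1
  2×9+1 = 19 → write 3 carry 2
  remaining carry: 2

0o2333277626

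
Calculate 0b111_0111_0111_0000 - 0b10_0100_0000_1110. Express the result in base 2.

Subtract column by column in base 2:
  0-0 → 0
  0-1 → 1 (borrow)
  0-1-1 → 0 (borrow)
  0-1-1 → 0 (borrow)
  1-0-1 → 0
  1-0 → 1
  1-0 → 1
  0-0 → 0
  1-0 → 1
  1-0 → 1
  1-1 → 0
  0-0 → 0
  1-0 → 1
  1-1 → 0
  1-0 → 1

0b101001101100010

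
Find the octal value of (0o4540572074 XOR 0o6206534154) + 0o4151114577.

0o7117162717

First 0o4540572074 XOR 0o6206534154 = 0o2746046120.
Add column by column in base 8, right to left:
  0+7 = 7
  2+7 = 1 carry 1
  1+5+1 = 7
  6+4 = 2 carry 1
  4+1+1 = 6
  0+1 = 1
  6+1 = 7
  4+5 = 1 carry 1
  7+1+1 = 1 carry 1
  2+4+1 = 7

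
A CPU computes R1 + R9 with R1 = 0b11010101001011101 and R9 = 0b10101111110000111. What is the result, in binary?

Add column by column in base 2, right to left:
  1+1 = 0 carry 1
  0+1+1 = 0 carry 1
  1+1+1 = 1 carry 1
  1+0+1 = 0 carry 1
  1+0+1 = 0 carry 1
  0+0+1 = 1
  1+0 = 1
  0+1 = 1
  0+1 = 1
  1+1 = 0 carry 1
  0+1+1 = 0 carry 1
  1+1+1 = 1 carry 1
  0+1+1 = 0 carry 1
  1+0+1 = 0 carry 1
  0+1+1 = 0 carry 1
  1+0+1 = 0 carry 1
  1+1+1 = 1 carry 1
  final carry 1

0b110000100111100100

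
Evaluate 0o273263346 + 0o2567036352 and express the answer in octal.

0o3062321720

Add column by column in base 8, right to left:
  6+2 = 0 carry 1
  4+5+1 = 2 carry 1
  3+3+1 = 7
  3+6 = 1 carry 1
  6+3+1 = 2 carry 1
  2+0+1 = 3
  3+7 = 2 carry 1
  7+6+1 = 6 carry 1
  2+5+1 = 0 carry 1
  0+2+1 = 3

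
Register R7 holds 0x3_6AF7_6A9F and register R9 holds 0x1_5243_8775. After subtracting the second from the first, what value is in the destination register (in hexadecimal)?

Subtract column by column in base 16:
  F-5 → A
  9-7 → 2
  A-7 → 3
  6-8 → E (borrow)
  7-3-1 → 3
  F-4 → B
  A-2 → 8
  6-5 → 1
  3-1 → 2

0x218B3E32A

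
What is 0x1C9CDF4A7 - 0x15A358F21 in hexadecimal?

Subtract column by column in base 16:
  7-1 → 6
  A-2 → 8
  4-F → 5 (borrow)
  F-8-1 → 6
  D-5 → 8
  C-3 → 9
  9-A → F (borrow)
  C-5-1 → 6
  1-1 → 0

0x6F986586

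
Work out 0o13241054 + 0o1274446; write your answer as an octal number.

0o14535522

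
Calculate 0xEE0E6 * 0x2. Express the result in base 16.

0x1DC1CC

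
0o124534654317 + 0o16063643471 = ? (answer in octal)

Add column by column in base 8, right to left:
  7+1 = 0 carry 1
  1+7+1 = 1 carry 1
  3+4+1 = 0 carry 1
  4+3+1 = 0 carry 1
  5+4+1 = 2 carry 1
  6+6+1 = 5 carry 1
  4+3+1 = 0 carry 1
  3+6+1 = 2 carry 1
  5+0+1 = 6
  4+6 = 2 carry 1
  2+1+1 = 4
  1+0 = 1

0o142620520010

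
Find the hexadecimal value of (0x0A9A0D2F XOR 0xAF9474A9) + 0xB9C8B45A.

First 0x0A9A0D2F XOR 0xAF9474A9 = 0xA50E7986.
Add column by column in base 16, right to left:
  6+A = 0 carry 1
  8+5+1 = E
  9+4 = D
  7+B = 2 carry 1
  E+8+1 = 7 carry 1
  0+C+1 = D
  5+9 = E
  A+B = 5 carry 1
  final carry 1

0x15ED72DE0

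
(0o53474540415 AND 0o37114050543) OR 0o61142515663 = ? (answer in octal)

0o73156555663

0o53474540415 AND 0o37114050543 = 0o13014040401.
Then OR with 0o61142515663.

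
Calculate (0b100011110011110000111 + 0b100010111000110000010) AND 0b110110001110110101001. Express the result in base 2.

Add column by column in base 2, right to left:
  1+0 = 1
  1+1 = 0 carry 1
  1+0+1 = 0 carry 1
  0+0+1 = 1
  0+0 = 0
  0+0 = 0
  0+0 = 0
  1+1 = 0 carry 1
  1+1+1 = 1 carry 1
  1+0+1 = 0 carry 1
  1+0+1 = 0 carry 1
  0+0+1 = 1
  0+1 = 1
  1+1 = 0 carry 1
  1+1+1 = 1 carry 1
  1+0+1 = 0 carry 1
  1+1+1 = 1 carry 1
  0+0+1 = 1
  0+0 = 0
  0+0 = 0
  1+1 = 0 carry 1
  final carry 1
Sum = 0b1000110101100100001001; now AND with 0b110110001110110101001:
  1000110101100100001001
& 0110110001110110101001
= 0000110001100100001001

0b110001100100001001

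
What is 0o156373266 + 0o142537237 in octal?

0o321132525

Add column by column in base 8, right to left:
  6+7 = 5 carry 1
  6+3+1 = 2 carry 1
  2+2+1 = 5
  3+7 = 2 carry 1
  7+3+1 = 3 carry 1
  3+5+1 = 1 carry 1
  6+2+1 = 1 carry 1
  5+4+1 = 2 carry 1
  1+1+1 = 3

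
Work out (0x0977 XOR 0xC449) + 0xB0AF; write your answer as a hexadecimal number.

0x17DED

First 0x0977 XOR 0xC449 = 0xCD3E.
Add column by column in base 16, right to left:
  E+F = D carry 1
  3+A+1 = E
  D+0 = D
  C+B = 7 carry 1
  final carry 1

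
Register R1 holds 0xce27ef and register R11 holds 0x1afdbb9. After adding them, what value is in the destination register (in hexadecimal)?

Add column by column in base 16, right to left:
  f+9 = 8 carry 1
  e+b+1 = a carry 1
  7+b+1 = 3 carry 1
  2+d+1 = 0 carry 1
  e+f+1 = e carry 1
  c+a+1 = 7 carry 1
  0+1+1 = 2

0x27e03a8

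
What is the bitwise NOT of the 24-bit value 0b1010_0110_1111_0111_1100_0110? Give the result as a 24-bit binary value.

Invert each bit: 101001101111011111000110 → 010110010000100000111001.

0b010110010000100000111001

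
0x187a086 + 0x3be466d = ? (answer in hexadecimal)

Add column by column in base 16, right to left:
  6+d = 3 carry 1
  8+6+1 = f
  0+6 = 6
  a+4 = e
  7+e = 5 carry 1
  8+b+1 = 4 carry 1
  1+3+1 = 5

0x545e6f3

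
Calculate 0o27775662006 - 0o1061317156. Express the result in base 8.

0o26714342630

Subtract column by column in base 8:
  6-6 → 0
  0-5 → 3 (borrow)
  0-1-1 → 6 (borrow)
  2-7-1 → 2 (borrow)
  6-1-1 → 4
  6-3 → 3
  5-1 → 4
  7-6 → 1
  7-0 → 7
  7-1 → 6
  2-0 → 2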